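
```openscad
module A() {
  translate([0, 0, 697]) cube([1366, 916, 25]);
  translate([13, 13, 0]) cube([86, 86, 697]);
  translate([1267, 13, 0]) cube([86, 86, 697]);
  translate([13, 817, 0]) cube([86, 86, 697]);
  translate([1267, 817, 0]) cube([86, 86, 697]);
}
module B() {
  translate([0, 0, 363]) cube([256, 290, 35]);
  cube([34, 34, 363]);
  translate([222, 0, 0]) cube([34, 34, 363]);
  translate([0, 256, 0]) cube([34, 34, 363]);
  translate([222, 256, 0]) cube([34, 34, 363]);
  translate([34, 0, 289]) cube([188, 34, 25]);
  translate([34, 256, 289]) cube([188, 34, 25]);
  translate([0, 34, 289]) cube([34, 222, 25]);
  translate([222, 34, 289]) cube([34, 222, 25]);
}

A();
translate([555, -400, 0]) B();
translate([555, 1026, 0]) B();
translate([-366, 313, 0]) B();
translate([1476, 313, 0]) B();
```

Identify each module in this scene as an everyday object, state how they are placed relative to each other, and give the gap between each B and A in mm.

Each stool's nearest face is 110 mm from the table's bounding box.

A is a table. B is a stool. Four stools sit around the table at the −y, +y, −x, +x sides. The gap between each stool and the table is 110 mm.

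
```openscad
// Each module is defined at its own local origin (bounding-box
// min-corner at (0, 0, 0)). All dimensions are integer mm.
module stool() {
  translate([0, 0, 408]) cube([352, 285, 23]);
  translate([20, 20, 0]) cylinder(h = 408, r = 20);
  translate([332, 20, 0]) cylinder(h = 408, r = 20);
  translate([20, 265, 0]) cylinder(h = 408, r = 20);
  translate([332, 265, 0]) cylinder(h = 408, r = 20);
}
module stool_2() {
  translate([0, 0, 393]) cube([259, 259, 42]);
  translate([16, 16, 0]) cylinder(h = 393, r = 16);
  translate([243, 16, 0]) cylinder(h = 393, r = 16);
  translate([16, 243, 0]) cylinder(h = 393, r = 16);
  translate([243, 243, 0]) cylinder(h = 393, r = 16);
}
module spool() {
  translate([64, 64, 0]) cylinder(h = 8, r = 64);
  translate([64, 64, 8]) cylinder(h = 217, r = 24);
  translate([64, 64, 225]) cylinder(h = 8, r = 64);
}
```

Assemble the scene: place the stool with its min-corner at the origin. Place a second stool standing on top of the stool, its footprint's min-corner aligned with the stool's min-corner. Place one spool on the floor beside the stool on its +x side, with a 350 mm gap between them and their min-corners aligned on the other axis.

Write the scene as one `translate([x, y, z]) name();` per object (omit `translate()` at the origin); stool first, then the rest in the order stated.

stool();
translate([0, 0, 431]) stool_2();
translate([702, 0, 0]) spool();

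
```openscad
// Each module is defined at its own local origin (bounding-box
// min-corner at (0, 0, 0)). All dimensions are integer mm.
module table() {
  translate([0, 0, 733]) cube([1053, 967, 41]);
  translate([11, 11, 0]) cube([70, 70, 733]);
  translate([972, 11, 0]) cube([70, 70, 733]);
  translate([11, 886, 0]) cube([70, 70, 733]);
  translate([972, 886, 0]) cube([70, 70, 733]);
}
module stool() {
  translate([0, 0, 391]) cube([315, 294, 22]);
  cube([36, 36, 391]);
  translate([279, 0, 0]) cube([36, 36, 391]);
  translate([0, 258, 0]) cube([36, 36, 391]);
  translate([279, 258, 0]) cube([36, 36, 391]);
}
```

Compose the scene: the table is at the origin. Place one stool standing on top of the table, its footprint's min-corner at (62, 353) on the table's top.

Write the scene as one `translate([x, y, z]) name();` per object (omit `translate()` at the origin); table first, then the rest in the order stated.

table();
translate([62, 353, 774]) stool();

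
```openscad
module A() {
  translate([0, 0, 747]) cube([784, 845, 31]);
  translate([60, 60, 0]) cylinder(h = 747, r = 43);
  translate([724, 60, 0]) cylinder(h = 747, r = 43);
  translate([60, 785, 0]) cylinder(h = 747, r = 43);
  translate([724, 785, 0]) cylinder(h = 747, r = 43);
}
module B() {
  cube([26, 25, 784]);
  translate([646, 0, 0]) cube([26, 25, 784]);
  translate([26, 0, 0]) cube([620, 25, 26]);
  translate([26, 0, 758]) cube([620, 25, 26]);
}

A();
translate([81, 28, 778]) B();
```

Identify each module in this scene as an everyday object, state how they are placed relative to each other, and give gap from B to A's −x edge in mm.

A is a table. B is a picture frame. The picture frame is on top of the table. The gap from the picture frame to the table's −x edge is 81 mm.

The picture frame's min-x is at 81; the table's min-x is 0; gap = 81 mm.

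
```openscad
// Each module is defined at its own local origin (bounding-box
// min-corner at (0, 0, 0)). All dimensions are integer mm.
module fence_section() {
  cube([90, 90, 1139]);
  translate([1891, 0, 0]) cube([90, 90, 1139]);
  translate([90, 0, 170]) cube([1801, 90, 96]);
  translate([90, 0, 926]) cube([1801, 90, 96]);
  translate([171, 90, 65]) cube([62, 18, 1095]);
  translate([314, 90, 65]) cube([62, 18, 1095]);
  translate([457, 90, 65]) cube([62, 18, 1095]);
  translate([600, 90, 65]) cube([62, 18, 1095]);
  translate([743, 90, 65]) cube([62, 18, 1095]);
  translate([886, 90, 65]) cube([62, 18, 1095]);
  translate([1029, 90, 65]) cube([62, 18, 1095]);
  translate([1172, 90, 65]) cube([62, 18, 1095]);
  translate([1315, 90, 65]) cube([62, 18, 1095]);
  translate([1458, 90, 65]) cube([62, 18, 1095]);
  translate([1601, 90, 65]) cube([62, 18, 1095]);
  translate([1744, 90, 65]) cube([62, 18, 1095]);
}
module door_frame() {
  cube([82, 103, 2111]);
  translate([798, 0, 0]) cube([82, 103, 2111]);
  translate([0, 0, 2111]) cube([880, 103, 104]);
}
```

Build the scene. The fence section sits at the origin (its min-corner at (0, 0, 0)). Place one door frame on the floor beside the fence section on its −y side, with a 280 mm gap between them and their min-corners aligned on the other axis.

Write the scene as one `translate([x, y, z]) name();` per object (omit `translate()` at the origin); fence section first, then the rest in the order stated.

fence_section();
translate([0, -383, 0]) door_frame();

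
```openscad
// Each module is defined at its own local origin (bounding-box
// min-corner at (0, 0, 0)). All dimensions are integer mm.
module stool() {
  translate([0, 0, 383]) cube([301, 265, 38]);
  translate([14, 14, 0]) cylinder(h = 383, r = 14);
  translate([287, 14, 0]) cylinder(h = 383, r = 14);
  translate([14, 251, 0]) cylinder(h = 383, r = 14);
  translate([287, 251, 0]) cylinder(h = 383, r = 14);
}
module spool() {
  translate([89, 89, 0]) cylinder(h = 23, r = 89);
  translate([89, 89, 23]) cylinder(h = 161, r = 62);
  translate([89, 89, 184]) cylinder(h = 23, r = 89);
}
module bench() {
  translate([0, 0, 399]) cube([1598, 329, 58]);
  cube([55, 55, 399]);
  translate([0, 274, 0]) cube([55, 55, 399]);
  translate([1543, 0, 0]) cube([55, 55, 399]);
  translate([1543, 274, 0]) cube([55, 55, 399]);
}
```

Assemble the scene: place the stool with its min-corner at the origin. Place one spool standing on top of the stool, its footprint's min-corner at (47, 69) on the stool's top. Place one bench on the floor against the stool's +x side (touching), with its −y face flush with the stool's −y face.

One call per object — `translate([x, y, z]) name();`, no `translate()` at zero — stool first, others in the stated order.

stool();
translate([47, 69, 421]) spool();
translate([301, 0, 0]) bench();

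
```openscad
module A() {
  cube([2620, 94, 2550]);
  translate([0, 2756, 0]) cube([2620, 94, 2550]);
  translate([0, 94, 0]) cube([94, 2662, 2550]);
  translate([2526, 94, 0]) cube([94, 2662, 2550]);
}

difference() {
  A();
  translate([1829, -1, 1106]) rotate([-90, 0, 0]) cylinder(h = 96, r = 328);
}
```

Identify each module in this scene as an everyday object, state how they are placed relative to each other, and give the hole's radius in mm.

The subtracted cylinder has r = 328 mm.

A is a house frame. The house frame has a circular hole through its front wall. The hole's radius is 328 mm.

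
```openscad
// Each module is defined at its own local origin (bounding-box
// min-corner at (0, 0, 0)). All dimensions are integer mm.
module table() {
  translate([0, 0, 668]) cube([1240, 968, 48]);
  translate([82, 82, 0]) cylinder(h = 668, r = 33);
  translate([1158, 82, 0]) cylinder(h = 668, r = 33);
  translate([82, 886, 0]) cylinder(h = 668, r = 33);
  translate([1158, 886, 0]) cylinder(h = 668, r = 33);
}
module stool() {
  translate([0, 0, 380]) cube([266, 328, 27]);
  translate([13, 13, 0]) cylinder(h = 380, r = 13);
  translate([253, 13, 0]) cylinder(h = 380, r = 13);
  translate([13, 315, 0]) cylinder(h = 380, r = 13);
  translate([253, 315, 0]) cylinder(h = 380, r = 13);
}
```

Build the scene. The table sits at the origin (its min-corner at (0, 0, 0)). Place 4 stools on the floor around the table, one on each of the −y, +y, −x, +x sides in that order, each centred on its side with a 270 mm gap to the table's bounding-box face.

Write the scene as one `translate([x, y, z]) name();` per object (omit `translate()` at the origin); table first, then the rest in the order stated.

table();
translate([487, -598, 0]) stool();
translate([487, 1238, 0]) stool();
translate([-536, 320, 0]) stool();
translate([1510, 320, 0]) stool();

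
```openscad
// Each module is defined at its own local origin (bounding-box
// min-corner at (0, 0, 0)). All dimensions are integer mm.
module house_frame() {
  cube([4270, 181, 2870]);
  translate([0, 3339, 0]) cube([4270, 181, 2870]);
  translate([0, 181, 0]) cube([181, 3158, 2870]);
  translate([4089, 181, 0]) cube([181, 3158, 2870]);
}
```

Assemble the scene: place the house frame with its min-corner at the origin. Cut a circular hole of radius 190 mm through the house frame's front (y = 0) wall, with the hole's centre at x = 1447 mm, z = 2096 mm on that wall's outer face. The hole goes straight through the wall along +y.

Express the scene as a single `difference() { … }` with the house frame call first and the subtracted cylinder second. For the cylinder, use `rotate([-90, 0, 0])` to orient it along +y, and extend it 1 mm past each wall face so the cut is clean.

difference() {
  house_frame();
  translate([1447, -1, 2096]) rotate([-90, 0, 0]) cylinder(h = 183, r = 190);
}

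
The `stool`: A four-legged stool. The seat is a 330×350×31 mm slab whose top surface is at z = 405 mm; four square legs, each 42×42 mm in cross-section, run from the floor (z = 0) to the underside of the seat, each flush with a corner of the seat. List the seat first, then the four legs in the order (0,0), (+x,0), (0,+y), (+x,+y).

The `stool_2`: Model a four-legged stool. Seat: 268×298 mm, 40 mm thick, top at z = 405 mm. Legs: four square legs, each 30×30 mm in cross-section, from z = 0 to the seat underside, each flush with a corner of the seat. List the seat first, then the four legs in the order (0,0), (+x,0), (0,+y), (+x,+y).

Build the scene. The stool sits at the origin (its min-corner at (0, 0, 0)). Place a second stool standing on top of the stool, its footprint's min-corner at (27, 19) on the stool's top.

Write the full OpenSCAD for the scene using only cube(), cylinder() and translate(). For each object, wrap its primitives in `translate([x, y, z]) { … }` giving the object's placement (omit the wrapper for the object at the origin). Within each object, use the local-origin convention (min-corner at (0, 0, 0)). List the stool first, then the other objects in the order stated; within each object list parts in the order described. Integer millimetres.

translate([0, 0, 374]) cube([330, 350, 31]);
cube([42, 42, 374]);
translate([288, 0, 0]) cube([42, 42, 374]);
translate([0, 308, 0]) cube([42, 42, 374]);
translate([288, 308, 0]) cube([42, 42, 374]);
translate([27, 19, 405]) {
  translate([0, 0, 365]) cube([268, 298, 40]);
  cube([30, 30, 365]);
  translate([238, 0, 0]) cube([30, 30, 365]);
  translate([0, 268, 0]) cube([30, 30, 365]);
  translate([238, 268, 0]) cube([30, 30, 365]);
}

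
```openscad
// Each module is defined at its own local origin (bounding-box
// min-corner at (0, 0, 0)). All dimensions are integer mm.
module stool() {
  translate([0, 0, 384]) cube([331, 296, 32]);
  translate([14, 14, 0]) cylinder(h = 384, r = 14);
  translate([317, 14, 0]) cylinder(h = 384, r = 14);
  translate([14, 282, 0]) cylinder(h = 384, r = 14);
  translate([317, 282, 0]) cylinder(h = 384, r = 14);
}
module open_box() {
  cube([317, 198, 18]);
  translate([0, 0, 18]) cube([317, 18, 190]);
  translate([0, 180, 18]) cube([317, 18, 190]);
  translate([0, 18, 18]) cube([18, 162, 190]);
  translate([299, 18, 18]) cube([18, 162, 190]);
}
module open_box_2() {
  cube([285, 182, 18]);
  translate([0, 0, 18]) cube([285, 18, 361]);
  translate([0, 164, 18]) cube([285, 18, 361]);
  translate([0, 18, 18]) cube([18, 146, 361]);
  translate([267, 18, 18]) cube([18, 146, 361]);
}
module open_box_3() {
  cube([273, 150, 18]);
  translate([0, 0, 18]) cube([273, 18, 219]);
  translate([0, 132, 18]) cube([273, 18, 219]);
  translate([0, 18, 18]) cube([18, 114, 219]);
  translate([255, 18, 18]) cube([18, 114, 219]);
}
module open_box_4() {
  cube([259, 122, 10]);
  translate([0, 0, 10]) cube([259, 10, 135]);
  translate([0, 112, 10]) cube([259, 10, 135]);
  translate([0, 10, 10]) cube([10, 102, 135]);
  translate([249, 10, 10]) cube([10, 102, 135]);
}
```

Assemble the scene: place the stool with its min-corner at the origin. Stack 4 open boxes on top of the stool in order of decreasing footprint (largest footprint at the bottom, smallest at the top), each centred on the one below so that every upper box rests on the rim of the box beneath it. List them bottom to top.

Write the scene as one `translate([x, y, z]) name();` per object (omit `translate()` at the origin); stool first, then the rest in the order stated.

stool();
translate([7, 49, 416]) open_box();
translate([23, 57, 624]) open_box_2();
translate([29, 73, 1003]) open_box_3();
translate([36, 87, 1240]) open_box_4();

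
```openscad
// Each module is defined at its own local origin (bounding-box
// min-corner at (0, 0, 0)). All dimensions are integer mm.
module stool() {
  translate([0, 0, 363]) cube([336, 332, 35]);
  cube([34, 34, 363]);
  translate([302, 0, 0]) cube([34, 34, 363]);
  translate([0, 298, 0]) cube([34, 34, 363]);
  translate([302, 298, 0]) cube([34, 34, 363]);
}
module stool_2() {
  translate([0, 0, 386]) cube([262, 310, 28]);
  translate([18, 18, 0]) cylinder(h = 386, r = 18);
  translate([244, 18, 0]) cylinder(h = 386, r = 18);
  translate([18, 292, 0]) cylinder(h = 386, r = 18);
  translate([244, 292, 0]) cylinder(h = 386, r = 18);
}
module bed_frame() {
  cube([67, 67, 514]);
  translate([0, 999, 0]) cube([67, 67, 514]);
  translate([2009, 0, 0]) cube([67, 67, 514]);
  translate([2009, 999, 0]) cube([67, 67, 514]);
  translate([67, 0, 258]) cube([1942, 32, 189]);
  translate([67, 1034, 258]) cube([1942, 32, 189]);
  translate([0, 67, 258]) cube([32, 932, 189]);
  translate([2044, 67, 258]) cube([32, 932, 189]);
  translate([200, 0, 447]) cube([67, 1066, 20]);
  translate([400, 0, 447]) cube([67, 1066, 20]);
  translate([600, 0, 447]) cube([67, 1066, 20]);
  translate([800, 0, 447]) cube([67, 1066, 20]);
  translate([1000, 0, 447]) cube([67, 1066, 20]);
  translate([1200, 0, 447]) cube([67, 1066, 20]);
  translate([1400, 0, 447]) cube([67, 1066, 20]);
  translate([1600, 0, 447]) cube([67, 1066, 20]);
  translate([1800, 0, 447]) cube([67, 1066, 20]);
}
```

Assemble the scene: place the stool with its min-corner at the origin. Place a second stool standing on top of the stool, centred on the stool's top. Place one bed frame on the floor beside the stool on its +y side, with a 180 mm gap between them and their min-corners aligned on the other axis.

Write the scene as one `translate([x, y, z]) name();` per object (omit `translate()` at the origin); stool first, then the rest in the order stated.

stool();
translate([37, 11, 398]) stool_2();
translate([0, 512, 0]) bed_frame();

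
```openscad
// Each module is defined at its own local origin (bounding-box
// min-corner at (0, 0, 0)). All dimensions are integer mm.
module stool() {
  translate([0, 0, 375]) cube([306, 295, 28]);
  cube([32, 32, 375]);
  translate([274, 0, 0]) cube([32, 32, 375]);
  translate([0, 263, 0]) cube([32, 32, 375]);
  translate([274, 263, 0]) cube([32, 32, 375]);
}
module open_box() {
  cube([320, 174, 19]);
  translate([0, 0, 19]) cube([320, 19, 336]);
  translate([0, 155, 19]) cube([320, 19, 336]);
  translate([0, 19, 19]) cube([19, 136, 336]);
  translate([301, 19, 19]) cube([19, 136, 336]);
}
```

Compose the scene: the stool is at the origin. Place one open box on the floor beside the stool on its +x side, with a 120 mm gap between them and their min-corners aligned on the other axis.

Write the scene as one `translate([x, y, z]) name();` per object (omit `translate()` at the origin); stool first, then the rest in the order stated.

stool();
translate([426, 0, 0]) open_box();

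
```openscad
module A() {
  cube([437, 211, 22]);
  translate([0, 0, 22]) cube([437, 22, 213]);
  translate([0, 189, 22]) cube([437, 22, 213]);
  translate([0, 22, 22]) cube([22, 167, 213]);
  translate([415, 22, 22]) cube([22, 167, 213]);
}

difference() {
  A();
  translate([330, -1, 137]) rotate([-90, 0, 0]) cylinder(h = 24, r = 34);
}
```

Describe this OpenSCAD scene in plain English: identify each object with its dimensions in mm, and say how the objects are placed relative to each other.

A is an open-topped rectangular box: outside dimensions 437×211×235 mm, with a uniform wall and base thickness of 22 mm. The base is a full 437×211 slab on the floor; four walls sit on top of the base. The front and back walls (the −y and +y sides) span the full width; the two side walls fit between them.

The open box has a circular hole of radius 34 mm through its front wall, centred at (x = 330, z = 137).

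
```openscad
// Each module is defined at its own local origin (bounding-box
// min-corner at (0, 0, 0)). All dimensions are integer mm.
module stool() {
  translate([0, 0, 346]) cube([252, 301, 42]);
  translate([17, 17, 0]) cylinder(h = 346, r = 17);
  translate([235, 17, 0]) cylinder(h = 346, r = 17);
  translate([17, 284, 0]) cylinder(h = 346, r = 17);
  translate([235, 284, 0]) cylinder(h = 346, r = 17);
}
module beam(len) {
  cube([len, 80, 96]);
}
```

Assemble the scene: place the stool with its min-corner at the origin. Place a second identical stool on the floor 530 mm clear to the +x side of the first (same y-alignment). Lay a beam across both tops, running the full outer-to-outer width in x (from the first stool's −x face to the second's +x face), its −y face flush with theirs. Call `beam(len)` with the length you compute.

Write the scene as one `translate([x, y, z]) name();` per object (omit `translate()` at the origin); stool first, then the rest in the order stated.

stool();
translate([782, 0, 0]) stool();
translate([0, 0, 388]) beam(1034);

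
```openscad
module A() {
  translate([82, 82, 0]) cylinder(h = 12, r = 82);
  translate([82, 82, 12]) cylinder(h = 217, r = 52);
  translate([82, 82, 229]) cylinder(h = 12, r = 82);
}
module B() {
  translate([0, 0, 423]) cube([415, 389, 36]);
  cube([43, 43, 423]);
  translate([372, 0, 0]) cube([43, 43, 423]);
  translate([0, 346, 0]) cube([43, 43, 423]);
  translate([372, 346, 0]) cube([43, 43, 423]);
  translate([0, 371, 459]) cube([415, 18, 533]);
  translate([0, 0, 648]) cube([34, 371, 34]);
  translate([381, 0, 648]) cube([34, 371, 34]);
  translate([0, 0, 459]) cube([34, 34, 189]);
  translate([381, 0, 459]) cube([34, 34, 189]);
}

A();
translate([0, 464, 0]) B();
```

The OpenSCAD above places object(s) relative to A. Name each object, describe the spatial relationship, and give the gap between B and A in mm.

The chair's nearest face is 300 mm from the spool's +y face.

A is a spool. B is a chair. The chair is on the floor beside the spool on its +y side. The gap between the chair and the spool is 300 mm.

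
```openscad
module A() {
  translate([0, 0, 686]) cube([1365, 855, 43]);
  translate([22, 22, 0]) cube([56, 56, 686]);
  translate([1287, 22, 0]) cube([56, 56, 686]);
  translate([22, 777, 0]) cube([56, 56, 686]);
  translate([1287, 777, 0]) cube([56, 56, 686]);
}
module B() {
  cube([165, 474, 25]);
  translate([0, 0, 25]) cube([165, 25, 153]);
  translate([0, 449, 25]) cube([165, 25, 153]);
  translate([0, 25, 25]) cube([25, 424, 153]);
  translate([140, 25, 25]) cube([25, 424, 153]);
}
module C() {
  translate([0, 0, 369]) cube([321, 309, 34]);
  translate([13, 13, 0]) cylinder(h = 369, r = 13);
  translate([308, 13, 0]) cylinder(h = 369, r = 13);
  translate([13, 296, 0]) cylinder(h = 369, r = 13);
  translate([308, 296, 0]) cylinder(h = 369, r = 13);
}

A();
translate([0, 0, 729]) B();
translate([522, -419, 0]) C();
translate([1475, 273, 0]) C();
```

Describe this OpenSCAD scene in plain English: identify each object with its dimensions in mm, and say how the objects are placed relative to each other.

A is a table: top 1365 mm (x) × 855 mm (y), 43 mm thick, upper face at z = 729 mm, on four 56×56 mm square legs, each inset 22 mm from the nearest pair of top edges, running from z = 0 to the bottom of the top.

B is an open storage box with external size 165×474×178 mm and wall thickness 25 mm (the base is also 25 mm thick). The base covers the whole footprint; the four walls stand on the base, with the y-facing walls full-width and the x-facing walls fitting between their inner faces.

C is a four-legged stool. The seat is 321×309 mm, 34 mm thick, top at z = 403 mm. It stands on four round legs, each 26 mm in diameter, from z = 0 to the seat underside, each leg's axis is inset half a diameter from the nearest pair of seat edges (so the leg's bounding box is flush with the corner).

The open box is on top of the table. Two stools sit around the table at the −y, +x sides.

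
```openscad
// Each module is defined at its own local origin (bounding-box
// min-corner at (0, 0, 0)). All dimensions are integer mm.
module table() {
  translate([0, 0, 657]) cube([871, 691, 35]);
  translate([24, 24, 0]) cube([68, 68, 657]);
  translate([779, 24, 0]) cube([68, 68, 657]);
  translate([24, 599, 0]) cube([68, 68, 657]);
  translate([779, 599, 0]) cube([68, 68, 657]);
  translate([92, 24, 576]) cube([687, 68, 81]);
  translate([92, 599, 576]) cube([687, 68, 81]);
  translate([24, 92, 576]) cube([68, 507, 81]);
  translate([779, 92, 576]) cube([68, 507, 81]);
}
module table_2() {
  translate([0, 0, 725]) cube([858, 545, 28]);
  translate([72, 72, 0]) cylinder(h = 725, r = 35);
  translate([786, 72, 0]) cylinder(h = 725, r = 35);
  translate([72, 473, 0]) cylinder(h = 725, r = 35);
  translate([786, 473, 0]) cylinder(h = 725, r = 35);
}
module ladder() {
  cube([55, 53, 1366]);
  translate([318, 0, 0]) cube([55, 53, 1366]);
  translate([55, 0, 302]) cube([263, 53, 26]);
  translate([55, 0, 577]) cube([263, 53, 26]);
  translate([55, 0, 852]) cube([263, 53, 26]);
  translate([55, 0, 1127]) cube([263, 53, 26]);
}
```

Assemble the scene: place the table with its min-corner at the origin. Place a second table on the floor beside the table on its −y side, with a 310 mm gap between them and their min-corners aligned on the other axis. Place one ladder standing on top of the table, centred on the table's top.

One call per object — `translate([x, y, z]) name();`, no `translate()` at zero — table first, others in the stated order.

table();
translate([0, -855, 0]) table_2();
translate([249, 319, 692]) ladder();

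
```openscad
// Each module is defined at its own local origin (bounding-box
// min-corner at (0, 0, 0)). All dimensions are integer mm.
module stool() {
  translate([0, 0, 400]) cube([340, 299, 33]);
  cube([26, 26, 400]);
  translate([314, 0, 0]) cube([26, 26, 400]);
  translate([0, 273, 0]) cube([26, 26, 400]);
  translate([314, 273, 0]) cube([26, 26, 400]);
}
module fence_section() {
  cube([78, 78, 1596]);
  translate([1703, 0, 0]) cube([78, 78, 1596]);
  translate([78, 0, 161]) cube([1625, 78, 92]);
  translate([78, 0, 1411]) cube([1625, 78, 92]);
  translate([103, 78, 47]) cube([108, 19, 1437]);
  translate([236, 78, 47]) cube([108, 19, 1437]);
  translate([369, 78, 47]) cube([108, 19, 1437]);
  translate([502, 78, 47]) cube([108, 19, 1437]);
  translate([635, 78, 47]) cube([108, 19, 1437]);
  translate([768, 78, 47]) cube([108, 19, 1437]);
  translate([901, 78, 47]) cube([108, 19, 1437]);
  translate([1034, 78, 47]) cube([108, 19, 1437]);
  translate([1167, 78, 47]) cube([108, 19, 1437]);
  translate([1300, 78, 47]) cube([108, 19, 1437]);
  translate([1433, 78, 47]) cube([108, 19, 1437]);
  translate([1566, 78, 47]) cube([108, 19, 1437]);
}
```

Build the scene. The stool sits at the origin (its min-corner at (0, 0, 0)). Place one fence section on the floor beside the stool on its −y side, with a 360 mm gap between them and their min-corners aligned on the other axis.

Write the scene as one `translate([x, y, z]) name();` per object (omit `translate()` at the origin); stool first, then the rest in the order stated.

stool();
translate([0, -457, 0]) fence_section();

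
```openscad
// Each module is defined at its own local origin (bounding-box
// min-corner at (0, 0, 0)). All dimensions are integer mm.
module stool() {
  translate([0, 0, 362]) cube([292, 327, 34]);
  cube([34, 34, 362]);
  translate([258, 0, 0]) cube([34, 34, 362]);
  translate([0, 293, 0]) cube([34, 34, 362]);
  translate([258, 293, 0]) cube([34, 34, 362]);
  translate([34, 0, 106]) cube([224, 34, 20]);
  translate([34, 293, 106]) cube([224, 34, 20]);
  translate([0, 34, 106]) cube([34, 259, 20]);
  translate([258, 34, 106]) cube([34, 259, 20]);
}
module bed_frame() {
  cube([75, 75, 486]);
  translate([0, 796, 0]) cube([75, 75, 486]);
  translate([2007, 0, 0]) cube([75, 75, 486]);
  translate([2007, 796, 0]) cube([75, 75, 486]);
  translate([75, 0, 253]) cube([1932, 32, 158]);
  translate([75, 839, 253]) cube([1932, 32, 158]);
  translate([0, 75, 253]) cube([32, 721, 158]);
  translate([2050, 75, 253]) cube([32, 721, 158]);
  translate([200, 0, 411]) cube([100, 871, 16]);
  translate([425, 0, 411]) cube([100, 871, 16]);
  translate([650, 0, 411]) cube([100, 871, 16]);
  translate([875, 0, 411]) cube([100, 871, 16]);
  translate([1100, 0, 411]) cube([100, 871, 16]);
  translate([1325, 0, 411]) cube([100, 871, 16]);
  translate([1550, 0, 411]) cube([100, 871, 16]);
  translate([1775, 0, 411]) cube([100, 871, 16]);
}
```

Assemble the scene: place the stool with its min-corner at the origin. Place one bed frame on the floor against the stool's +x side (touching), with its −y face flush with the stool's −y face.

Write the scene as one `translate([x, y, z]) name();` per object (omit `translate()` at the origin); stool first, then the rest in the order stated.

stool();
translate([292, 0, 0]) bed_frame();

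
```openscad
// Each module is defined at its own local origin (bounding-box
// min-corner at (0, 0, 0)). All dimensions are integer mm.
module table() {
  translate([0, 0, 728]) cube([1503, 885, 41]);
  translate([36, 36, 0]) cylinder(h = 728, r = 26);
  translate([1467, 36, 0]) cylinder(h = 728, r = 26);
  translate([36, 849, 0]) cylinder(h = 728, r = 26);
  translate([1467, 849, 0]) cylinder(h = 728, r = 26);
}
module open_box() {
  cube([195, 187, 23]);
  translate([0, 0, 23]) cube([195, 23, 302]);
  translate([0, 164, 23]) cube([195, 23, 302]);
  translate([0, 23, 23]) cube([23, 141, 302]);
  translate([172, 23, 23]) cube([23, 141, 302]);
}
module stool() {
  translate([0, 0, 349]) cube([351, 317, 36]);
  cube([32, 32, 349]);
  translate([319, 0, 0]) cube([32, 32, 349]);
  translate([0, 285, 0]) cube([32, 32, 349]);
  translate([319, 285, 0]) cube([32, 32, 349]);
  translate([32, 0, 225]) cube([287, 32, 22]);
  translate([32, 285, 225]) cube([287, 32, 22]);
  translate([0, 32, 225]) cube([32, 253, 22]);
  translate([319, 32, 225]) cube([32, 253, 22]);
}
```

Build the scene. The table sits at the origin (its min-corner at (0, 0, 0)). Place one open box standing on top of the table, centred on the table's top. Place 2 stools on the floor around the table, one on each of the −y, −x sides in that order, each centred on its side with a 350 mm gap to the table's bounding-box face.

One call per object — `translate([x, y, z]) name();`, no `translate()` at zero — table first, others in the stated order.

table();
translate([654, 349, 769]) open_box();
translate([576, -667, 0]) stool();
translate([-701, 284, 0]) stool();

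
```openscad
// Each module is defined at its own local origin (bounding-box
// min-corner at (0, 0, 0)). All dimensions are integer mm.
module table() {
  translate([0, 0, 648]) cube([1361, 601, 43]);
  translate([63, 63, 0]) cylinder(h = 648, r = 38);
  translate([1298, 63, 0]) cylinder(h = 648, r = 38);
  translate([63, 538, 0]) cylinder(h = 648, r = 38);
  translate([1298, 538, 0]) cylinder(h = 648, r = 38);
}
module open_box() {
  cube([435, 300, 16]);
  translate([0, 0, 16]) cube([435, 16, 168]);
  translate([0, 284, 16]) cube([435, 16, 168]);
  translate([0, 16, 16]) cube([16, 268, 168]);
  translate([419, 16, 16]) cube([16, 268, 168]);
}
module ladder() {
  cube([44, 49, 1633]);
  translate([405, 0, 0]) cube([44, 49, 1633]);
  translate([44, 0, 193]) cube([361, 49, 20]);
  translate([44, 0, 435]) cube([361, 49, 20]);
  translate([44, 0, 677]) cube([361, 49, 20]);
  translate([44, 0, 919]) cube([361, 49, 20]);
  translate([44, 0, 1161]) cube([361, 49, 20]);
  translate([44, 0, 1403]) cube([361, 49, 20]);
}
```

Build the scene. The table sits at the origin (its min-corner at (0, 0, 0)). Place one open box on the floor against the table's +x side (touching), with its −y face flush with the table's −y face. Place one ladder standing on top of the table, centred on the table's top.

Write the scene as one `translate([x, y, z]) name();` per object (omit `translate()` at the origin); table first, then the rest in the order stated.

table();
translate([1361, 0, 0]) open_box();
translate([456, 276, 691]) ladder();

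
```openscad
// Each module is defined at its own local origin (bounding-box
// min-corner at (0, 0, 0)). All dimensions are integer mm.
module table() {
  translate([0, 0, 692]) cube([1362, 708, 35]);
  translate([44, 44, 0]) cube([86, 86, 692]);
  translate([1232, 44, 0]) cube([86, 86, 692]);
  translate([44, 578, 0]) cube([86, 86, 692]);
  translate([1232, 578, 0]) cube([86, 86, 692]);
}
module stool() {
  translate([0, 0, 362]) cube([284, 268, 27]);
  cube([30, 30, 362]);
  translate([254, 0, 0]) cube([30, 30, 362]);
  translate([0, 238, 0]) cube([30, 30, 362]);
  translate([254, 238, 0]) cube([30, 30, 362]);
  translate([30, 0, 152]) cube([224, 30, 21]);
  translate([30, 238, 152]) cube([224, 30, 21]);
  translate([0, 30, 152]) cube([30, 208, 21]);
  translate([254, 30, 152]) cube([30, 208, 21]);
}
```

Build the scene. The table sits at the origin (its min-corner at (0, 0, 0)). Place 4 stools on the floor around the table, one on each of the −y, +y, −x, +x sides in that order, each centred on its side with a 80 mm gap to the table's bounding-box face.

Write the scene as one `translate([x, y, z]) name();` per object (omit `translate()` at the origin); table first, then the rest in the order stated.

table();
translate([539, -348, 0]) stool();
translate([539, 788, 0]) stool();
translate([-364, 220, 0]) stool();
translate([1442, 220, 0]) stool();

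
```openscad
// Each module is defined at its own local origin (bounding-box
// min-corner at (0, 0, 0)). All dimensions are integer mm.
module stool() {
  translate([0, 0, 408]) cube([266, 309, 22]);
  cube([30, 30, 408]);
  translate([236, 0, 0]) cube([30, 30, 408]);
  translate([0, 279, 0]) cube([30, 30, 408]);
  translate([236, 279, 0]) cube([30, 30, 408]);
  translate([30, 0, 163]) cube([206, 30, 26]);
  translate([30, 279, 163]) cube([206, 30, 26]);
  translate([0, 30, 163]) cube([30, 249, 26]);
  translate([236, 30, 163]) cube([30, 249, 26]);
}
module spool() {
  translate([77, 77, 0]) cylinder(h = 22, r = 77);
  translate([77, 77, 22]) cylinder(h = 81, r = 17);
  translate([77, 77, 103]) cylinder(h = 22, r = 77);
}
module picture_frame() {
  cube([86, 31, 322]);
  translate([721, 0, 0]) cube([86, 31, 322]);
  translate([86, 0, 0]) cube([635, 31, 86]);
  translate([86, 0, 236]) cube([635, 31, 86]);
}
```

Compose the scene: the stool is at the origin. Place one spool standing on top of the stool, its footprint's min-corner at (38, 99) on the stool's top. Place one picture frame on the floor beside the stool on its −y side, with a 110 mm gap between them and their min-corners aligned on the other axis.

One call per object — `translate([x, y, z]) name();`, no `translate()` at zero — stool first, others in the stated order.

stool();
translate([38, 99, 430]) spool();
translate([0, -141, 0]) picture_frame();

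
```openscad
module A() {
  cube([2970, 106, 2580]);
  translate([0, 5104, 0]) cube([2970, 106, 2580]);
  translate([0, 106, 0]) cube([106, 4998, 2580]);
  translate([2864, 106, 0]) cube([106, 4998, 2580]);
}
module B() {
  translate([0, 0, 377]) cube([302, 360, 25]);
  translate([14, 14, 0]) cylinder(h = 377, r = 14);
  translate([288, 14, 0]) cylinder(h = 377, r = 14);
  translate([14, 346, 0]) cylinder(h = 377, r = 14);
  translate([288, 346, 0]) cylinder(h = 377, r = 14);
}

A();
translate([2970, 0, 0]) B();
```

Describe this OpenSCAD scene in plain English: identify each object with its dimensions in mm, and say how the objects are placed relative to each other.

A is the wall frame of a small rectangular building: four walls, each 2580 mm tall and 106 mm thick, enclosing a footprint 2970 mm (x) by 5210 mm (y) outside-to-outside, with no floor or roof. The front and back walls (the −y and +y sides) span the full width; the two side walls fit between them.

B is a simple wooden stool: a rectangular seat 302 mm (x) by 360 mm (y), 25 mm thick, top face at z = 402 mm, on four round legs, each 28 mm in diameter. The legs rest on z = 0, each leg's axis is inset half a diameter from the nearest pair of seat edges (so the leg's bounding box is flush with the corner).

The stool is against the house frame's +x side, with their −y faces flush.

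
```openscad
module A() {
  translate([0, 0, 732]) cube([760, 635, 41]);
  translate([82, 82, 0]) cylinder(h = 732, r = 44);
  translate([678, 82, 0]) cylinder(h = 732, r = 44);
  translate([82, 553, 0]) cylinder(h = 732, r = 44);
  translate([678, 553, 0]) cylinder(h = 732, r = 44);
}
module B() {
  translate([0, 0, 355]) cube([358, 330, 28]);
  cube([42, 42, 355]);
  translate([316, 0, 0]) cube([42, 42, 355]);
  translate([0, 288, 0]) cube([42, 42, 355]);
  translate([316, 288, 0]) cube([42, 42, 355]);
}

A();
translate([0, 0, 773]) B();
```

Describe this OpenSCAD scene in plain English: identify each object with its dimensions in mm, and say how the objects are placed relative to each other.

A is a table with a 760×635 mm rectangular top, 41 mm thick, top surface at z = 773 mm, supported by four round legs of 88 mm diameter, each leg's bounding box inset 38 mm from the nearest pair of top edges, running from the floor.

B is a four-legged stool. The seat is 358×330 mm, 28 mm thick, top at z = 383 mm. It stands on four square legs, each 42×42 mm in cross-section, from z = 0 to the seat underside, each flush with a corner of the seat.

The stool is on top of the table.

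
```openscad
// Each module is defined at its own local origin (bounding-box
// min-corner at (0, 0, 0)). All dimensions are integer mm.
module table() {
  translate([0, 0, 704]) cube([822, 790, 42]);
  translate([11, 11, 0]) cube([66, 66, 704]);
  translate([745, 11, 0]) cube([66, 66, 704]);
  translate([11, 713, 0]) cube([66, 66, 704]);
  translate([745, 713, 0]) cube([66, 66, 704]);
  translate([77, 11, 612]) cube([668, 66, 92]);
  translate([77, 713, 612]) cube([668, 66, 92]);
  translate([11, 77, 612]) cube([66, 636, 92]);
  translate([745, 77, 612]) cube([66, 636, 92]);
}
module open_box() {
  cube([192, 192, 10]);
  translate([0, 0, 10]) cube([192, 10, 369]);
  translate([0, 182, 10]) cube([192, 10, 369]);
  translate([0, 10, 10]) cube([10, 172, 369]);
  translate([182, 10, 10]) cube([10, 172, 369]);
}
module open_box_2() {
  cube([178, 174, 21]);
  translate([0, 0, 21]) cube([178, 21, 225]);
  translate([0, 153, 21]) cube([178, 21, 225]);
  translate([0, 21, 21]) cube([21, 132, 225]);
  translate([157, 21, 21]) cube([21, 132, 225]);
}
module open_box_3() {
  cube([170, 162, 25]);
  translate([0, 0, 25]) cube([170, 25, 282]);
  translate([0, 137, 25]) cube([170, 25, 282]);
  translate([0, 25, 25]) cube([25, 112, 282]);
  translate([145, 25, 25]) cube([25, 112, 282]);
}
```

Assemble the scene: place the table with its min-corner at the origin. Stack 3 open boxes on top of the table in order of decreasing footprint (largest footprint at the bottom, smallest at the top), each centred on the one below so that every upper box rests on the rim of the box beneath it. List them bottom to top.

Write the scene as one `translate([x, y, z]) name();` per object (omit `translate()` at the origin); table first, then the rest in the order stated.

table();
translate([315, 299, 746]) open_box();
translate([322, 308, 1125]) open_box_2();
translate([326, 314, 1371]) open_box_3();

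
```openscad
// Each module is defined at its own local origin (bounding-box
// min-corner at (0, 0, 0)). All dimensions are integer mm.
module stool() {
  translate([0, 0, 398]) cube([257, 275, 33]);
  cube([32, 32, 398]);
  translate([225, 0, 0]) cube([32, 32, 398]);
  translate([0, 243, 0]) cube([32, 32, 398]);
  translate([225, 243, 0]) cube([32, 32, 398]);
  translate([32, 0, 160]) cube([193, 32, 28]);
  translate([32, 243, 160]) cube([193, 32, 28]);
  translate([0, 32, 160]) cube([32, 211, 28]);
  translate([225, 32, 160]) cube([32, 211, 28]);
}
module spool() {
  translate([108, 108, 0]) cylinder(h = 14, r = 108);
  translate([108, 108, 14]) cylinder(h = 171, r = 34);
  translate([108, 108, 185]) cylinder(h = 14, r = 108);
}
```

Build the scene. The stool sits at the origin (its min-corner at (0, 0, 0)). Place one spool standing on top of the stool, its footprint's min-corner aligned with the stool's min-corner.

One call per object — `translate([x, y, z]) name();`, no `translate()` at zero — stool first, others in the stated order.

stool();
translate([0, 0, 431]) spool();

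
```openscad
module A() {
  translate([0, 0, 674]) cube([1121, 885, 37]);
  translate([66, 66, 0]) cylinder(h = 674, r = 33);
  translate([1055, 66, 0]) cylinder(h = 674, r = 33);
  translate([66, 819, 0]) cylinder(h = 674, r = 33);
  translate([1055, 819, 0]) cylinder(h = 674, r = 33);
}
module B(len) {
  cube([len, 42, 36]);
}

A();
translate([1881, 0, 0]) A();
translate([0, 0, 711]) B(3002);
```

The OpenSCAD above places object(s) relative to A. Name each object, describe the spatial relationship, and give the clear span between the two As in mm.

A is a table. B is a beam. A beam spans the tops of two tables. The clear span between the two tables is 760 mm.

Second table starts at x = 1881; first ends at x = 1121; clear span = 1881 − 1121 = 760 mm.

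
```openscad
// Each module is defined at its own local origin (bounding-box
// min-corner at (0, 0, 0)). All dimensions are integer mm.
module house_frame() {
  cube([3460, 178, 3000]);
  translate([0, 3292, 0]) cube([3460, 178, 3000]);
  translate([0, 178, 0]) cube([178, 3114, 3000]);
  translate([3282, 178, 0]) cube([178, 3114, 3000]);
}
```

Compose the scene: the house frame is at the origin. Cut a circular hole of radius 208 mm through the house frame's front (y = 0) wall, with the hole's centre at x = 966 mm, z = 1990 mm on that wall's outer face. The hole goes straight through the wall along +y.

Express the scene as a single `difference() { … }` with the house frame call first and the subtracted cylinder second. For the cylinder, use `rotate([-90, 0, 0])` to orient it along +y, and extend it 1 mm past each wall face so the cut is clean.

difference() {
  house_frame();
  translate([966, -1, 1990]) rotate([-90, 0, 0]) cylinder(h = 180, r = 208);
}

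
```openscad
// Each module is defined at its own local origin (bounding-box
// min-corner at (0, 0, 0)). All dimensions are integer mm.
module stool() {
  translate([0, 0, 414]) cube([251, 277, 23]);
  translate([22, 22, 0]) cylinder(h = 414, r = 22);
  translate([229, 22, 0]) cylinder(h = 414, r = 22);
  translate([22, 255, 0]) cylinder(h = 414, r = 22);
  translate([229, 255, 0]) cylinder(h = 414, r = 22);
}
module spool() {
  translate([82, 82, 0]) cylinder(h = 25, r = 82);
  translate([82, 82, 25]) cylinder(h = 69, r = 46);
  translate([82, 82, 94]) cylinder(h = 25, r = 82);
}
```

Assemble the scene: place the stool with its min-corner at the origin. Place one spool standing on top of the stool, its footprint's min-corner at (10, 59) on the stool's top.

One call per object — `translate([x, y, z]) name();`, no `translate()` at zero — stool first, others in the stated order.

stool();
translate([10, 59, 437]) spool();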